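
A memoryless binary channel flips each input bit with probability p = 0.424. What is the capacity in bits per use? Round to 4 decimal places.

0.0167 bits

Binary symmetric channel: C = 1 − h₂(ε) where h₂ is the binary entropy function.
h₂(0.424) = −0.424·log₂0.424 − 0.576·log₂0.576 = 0.9833.
C = 1 − 0.9833 = 0.0167 bits per channel use.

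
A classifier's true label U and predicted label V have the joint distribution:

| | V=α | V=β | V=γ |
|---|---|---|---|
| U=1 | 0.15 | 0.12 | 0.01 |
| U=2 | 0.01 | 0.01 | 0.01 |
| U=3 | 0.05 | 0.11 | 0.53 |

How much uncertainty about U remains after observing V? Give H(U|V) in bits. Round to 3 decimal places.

0.654 bits

Marginals: p(U) = (0.2800, 0.0300, 0.6900), p(V) = (0.2100, 0.2400, 0.5500).
H(U|V) = Σ p(V) · H(U|V=·).
  V=α: p=0.2100, H(U|V=α) = 1.0488
  V=β: p=0.2400, H(U|V=β) = 1.2069
  V=γ: p=0.5500, H(U|V=γ) = 0.2617
Weighted sum = 0.654 bits.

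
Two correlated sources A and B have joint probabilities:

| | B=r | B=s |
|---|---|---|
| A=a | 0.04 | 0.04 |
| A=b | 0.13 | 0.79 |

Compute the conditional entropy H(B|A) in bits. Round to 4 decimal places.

0.6206 bits

Marginals: p(A) = (0.0800, 0.9200), p(B) = (0.1700, 0.8300).
H(B|A) = Σ p(A) · H(B|A=·).
  A=a: p=0.0800, H(B|A=a) = 1.0000
  A=b: p=0.9200, H(B|A=b) = 0.5876
Weighted sum = 0.6206 bits.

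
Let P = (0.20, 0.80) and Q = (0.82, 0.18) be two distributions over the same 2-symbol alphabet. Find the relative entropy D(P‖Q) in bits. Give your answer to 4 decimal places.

D(P‖Q) = Σ p·log₂(p/q).
  0.20·log₂(0.20/0.82) = -0.40712
  0.80·log₂(0.80/0.18) = 1.72160
D(P‖Q) = 1.3145 bits.

1.3145 bits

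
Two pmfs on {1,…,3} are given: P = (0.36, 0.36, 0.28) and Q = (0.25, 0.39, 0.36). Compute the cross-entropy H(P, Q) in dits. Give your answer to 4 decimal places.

H(P,Q) = −Σ p·log₁₀ q.
  −0.36·log₁₀(0.25) = 0.21674
  −0.36·log₁₀(0.39) = 0.14722
  −0.28·log₁₀(0.36) = 0.12424
H(P,Q) = 0.4882 dits.

0.4882 dits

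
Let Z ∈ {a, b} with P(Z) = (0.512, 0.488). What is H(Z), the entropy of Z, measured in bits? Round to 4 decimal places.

H(Z) = −Σ p·log₂ p.
  −(0.512)·log₂(0.512) = 0.49448
  −(0.488)·log₂(0.488) = 0.50510
Sum: 0.49448 + 0.50510 = 0.9996 bits.

0.9996 bits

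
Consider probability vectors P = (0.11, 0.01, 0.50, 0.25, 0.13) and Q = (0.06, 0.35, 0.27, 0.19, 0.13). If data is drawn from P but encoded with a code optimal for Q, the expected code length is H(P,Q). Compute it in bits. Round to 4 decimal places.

2.3877 bits

H(P,Q) = −Σ p·log₂ q.
  −0.11·log₂(0.06) = 0.44648
  −0.01·log₂(0.35) = 0.01515
  −0.50·log₂(0.27) = 0.94448
  −0.25·log₂(0.19) = 0.59898
  −0.13·log₂(0.13) = 0.38264
H(P,Q) = 2.3877 bits.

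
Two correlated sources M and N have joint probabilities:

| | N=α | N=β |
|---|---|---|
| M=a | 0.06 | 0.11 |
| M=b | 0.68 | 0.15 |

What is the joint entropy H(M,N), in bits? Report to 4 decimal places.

H(M,N) = −Σ p(x,y)·log₂ p(x,y) over all 4 cells.
  cell (a,α): −0.06·log₂0.06 = 0.24353
  cell (a,β): −0.11·log₂0.11 = 0.35029
  cell (b,α): −0.68·log₂0.68 = 0.37835
  cell (b,β): −0.15·log₂0.15 = 0.41054
Sum = 1.3827 bits.

1.3827 bits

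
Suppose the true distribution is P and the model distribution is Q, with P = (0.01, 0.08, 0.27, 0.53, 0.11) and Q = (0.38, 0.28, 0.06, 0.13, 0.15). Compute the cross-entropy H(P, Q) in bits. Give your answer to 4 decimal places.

H(P,Q) = −Σ p·log₂ q.
  −0.01·log₂(0.38) = 0.01396
  −0.08·log₂(0.28) = 0.14692
  −0.27·log₂(0.06) = 1.09590
  −0.53·log₂(0.13) = 1.56001
  −0.11·log₂(0.15) = 0.30107
H(P,Q) = 3.1179 bits.

3.1179 bits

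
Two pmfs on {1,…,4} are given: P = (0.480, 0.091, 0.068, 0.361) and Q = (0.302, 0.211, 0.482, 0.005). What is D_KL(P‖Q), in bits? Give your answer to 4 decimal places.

2.2471 bits

D(P‖Q) = Σ p·log₂(p/q).
  0.480·log₂(0.480/0.302) = 0.32087
  0.091·log₂(0.091/0.211) = -0.11041
  0.068·log₂(0.068/0.482) = -0.19213
  0.361·log₂(0.361/0.005) = 2.22879
D(P‖Q) = 2.2471 bits.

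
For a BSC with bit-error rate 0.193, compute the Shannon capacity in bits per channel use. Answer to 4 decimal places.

0.2923 bits

Binary symmetric channel: C = 1 − h₂(ε) where h₂ is the binary entropy function.
h₂(0.193) = −0.193·log₂0.193 − 0.807·log₂0.807 = 0.7077.
C = 1 − 0.7077 = 0.2923 bits per channel use.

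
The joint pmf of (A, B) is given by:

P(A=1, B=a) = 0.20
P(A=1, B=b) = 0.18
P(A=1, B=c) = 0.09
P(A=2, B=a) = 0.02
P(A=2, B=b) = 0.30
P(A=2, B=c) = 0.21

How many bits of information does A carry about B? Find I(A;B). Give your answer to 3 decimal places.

Marginals: p(A) = (0.4700, 0.5300), p(B) = (0.2200, 0.4800, 0.3000).
I(A;B) = Σ p(x,y)·log₂[p(x,y)/(p(x)p(y))].
  (1,a): 0.20·log₂(1.9342) = 0.1904
  (1,b): 0.18·log₂(0.7979) = -0.0586
  (1,c): 0.09·log₂(0.6383) = -0.0583
  (2,a): 0.02·log₂(0.1715) = -0.0509
  (2,b): 0.30·log₂(1.1792) = 0.0714
  (2,c): 0.21·log₂(1.3208) = 0.0843
Sum = 0.178 bits.

0.178 bits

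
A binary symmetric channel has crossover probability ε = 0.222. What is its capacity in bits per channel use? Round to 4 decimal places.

0.2362 bits

Binary symmetric channel: C = 1 − h₂(ε) where h₂ is the binary entropy function.
h₂(0.222) = −0.222·log₂0.222 − 0.778·log₂0.778 = 0.7638.
C = 1 − 0.7638 = 0.2362 bits per channel use.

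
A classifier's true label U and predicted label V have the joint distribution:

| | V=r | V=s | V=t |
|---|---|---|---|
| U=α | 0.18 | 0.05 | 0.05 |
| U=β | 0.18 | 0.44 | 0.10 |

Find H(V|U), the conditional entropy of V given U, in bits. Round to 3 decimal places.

1.321 bits

Marginals: p(U) = (0.2800, 0.7200), p(V) = (0.3600, 0.4900, 0.1500).
H(V|U) = Σ p(U) · H(V|U=·).
  U=α: p=0.2800, H(V|U=α) = 1.2974
  U=β: p=0.7200, H(V|U=β) = 1.3297
Weighted sum = 1.321 bits.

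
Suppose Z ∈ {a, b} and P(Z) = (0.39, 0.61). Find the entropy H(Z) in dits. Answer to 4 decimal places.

H(Z) = −Σ p·log₁₀ p.
  −(0.39)·log₁₀(0.39) = 0.15948
  −(0.61)·log₁₀(0.61) = 0.13095
Sum: 0.15948 + 0.13095 = 0.2904 dits.

0.2904 dits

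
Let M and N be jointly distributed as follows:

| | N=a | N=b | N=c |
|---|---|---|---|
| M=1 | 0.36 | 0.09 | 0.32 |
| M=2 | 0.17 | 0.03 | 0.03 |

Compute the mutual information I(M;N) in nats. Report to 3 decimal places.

0.037 nats

Marginals: p(M) = (0.7700, 0.2300), p(N) = (0.5300, 0.1200, 0.3500).
I(M;N) = Σ p(x,y)·ln[p(x,y)/(p(x)p(y))].
  (1,a): 0.36·ln(0.8821) = -0.0451
  (1,b): 0.09·ln(0.9740) = -0.0024
  (1,c): 0.32·ln(1.1874) = 0.0550
  (2,a): 0.17·ln(1.3946) = 0.0565
  (2,b): 0.03·ln(1.0870) = 0.0025
  (2,c): 0.03·ln(0.3727) = -0.0296
Sum = 0.037 nats.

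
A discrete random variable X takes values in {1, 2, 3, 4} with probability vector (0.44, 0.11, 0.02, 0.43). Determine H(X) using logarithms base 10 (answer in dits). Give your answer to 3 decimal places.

H(X) = −Σ p·log₁₀ p.
  −(0.44)·log₁₀(0.44) = 0.1569
  −(0.11)·log₁₀(0.11) = 0.1054
  −(0.02)·log₁₀(0.02) = 0.0340
  −(0.43)·log₁₀(0.43) = 0.1576
Sum: 0.1569 + 0.1054 + 0.0340 + 0.1576 = 0.454 dits.

0.454 dits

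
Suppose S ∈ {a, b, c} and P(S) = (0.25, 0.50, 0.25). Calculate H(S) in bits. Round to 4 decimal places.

H(S) = −Σ p·log₂ p.
  −(0.25)·log₂(0.25) = 0.50000
  −(0.50)·log₂(0.50) = 0.50000
  −(0.25)·log₂(0.25) = 0.50000
Sum: 0.50000 + 0.50000 + 0.50000 = 1.5000 bits.

1.5000 bits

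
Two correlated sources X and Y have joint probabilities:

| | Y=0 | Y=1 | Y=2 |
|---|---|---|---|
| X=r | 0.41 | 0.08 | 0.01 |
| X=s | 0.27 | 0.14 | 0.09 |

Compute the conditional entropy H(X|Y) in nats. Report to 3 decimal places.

0.634 nats

Chain rule: H(X|Y) = H(X,Y) − H(Y).
Marginals: p(X) = (0.5000, 0.5000), p(Y) = (0.6800, 0.2200, 0.1000).
H(X,Y) = 1.4592 nats; H(Y) = 0.8256 nats.
H(X|Y) = 1.4592 − 0.8256 = 0.634 nats.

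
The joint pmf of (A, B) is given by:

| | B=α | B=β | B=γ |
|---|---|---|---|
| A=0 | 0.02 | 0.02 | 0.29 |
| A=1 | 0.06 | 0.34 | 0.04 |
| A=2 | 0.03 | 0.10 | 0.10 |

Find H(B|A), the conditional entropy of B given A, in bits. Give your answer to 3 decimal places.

Chain rule: H(B|A) = H(A,B) − H(A).
Marginals: p(A) = (0.3300, 0.4400, 0.2300), p(B) = (0.1100, 0.4600, 0.4300).
H(A,B) = 2.5183 bits; H(A) = 1.5366 bits.
H(B|A) = 2.5183 − 1.5366 = 0.982 bits.

0.982 bits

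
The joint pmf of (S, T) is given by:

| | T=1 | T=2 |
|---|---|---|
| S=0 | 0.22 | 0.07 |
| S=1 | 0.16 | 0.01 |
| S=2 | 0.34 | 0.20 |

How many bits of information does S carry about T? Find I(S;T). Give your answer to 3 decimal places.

Marginals: p(S) = (0.2900, 0.1700, 0.5400), p(T) = (0.7200, 0.2800).
I(S;T) = Σ p(x,y)·log₂[p(x,y)/(p(x)p(y))].
  (0,1): 0.22·log₂(1.0536) = 0.0166
  (0,2): 0.07·log₂(0.8621) = -0.0150
  (1,1): 0.16·log₂(1.3072) = 0.0618
  (1,2): 0.01·log₂(0.2101) = -0.0225
  (2,1): 0.34·log₂(0.8745) = -0.0658
  (2,2): 0.20·log₂(1.3228) = 0.0807
Sum = 0.056 bits.

0.056 bits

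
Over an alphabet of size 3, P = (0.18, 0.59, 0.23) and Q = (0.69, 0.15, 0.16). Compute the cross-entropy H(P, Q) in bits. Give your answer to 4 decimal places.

2.3193 bits

H(P,Q) = −Σ p·log₂ q.
  −0.18·log₂(0.69) = 0.09636
  −0.59·log₂(0.15) = 1.61481
  −0.23·log₂(0.16) = 0.60809
H(P,Q) = 2.3193 bits.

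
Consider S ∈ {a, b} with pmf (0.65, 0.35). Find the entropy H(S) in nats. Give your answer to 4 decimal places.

H(S) = −Σ p·ln p.
  −(0.65)·ln(0.65) = 0.28001
  −(0.35)·ln(0.35) = 0.36744
Sum: 0.28001 + 0.36744 = 0.6474 nats.

0.6474 nats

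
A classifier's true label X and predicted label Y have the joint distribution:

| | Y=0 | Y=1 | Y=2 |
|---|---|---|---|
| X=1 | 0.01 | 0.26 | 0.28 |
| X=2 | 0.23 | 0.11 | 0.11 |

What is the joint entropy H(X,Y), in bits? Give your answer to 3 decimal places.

2.274 bits

H(X,Y) = −Σ p(x,y)·log₂ p(x,y) over all 6 cells.
  cell (1,0): −0.01·log₂0.01 = 0.0664
  cell (1,1): −0.26·log₂0.26 = 0.5053
  cell (1,2): −0.28·log₂0.28 = 0.5142
  cell (2,0): −0.23·log₂0.23 = 0.4877
  cell (2,1): −0.11·log₂0.11 = 0.3503
  cell (2,2): −0.11·log₂0.11 = 0.3503
Sum = 2.274 bits.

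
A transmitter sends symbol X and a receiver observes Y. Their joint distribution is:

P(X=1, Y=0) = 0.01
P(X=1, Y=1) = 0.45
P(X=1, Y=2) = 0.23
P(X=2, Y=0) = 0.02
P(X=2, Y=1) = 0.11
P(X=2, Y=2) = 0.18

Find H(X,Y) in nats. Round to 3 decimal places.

1.373 nats

H(X,Y) = −Σ p(x,y)·ln p(x,y) over all 6 cells.
  cell (1,0): −0.01·ln0.01 = 0.0461
  cell (1,1): −0.45·ln0.45 = 0.3593
  cell (1,2): −0.23·ln0.23 = 0.3380
  cell (2,0): −0.02·ln0.02 = 0.0782
  cell (2,1): −0.11·ln0.11 = 0.2428
  cell (2,2): −0.18·ln0.18 = 0.3087
Sum = 1.373 nats.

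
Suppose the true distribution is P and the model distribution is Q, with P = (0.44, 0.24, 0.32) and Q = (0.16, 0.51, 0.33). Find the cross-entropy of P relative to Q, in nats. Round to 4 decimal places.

H(P,Q) = −Σ p·ln q.
  −0.44·ln(0.16) = 0.80634
  −0.24·ln(0.51) = 0.16160
  −0.32·ln(0.33) = 0.35477
H(P,Q) = 1.3227 nats.

1.3227 nats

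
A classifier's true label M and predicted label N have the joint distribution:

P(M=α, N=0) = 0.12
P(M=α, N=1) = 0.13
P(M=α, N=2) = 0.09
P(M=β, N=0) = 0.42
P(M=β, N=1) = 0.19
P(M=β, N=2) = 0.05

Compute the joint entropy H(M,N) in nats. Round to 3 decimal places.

1.566 nats

H(M,N) = −Σ p(x,y)·ln p(x,y) over all 6 cells.
  cell (α,0): −0.12·ln0.12 = 0.2544
  cell (α,1): −0.13·ln0.13 = 0.2652
  cell (α,2): −0.09·ln0.09 = 0.2167
  cell (β,0): −0.42·ln0.42 = 0.3644
  cell (β,1): −0.19·ln0.19 = 0.3155
  cell (β,2): −0.05·ln0.05 = 0.1498
Sum = 1.566 nats.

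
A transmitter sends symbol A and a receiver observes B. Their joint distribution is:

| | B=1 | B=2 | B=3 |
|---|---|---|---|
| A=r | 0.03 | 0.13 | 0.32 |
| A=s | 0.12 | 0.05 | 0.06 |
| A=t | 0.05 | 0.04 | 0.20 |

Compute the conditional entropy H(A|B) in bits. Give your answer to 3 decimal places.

1.353 bits

Marginals: p(A) = (0.4800, 0.2300, 0.2900), p(B) = (0.2000, 0.2200, 0.5800).
H(A|B) = Σ p(B) · H(A|B=·).
  B=1: p=0.2000, H(A|B=1) = 1.3527
  B=2: p=0.2200, H(A|B=2) = 1.3815
  B=3: p=0.5800, H(A|B=3) = 1.3416
Weighted sum = 1.353 bits.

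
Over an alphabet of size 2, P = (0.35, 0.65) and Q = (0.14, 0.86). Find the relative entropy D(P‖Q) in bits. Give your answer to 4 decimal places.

0.2001 bits

D(P‖Q) = Σ p·log₂(p/q).
  0.35·log₂(0.35/0.14) = 0.46267
  0.65·log₂(0.65/0.86) = -0.26253
D(P‖Q) = 0.2001 bits.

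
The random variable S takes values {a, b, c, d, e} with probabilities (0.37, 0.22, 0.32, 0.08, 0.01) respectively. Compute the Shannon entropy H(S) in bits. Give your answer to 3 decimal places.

H(S) = −Σ p·log₂ p.
  −(0.37)·log₂(0.37) = 0.5307
  −(0.22)·log₂(0.22) = 0.4806
  −(0.32)·log₂(0.32) = 0.5260
  −(0.08)·log₂(0.08) = 0.2915
  −(0.01)·log₂(0.01) = 0.0664
Sum: 0.5307 + 0.4806 + 0.5260 + 0.2915 + 0.0664 = 1.895 bits.

1.895 bits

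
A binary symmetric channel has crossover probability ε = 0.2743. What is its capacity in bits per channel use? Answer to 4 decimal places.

Binary symmetric channel: C = 1 − h₂(ε) where h₂ is the binary entropy function.
h₂(0.2743) = −0.2743·log₂0.2743 − 0.7257·log₂0.7257 = 0.8476.
C = 1 − 0.8476 = 0.1524 bits per channel use.

0.1524 bits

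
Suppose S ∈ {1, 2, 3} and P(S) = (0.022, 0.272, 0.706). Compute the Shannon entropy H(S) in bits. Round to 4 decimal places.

0.9866 bits

H(S) = −Σ p·log₂ p.
  −(0.022)·log₂(0.022) = 0.12114
  −(0.272)·log₂(0.272) = 0.51090
  −(0.706)·log₂(0.706) = 0.35460
Sum: 0.12114 + 0.51090 + 0.35460 = 0.9866 bits.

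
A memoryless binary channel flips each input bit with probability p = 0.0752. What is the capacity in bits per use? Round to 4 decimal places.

0.6150 bits

Binary symmetric channel: C = 1 − h₂(ε) where h₂ is the binary entropy function.
h₂(0.0752) = −0.0752·log₂0.0752 − 0.9248·log₂0.9248 = 0.3850.
C = 1 − 0.3850 = 0.6150 bits per channel use.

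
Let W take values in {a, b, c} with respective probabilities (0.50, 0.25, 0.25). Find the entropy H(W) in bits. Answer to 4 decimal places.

1.5000 bits

H(W) = −Σ p·log₂ p.
  −(0.50)·log₂(0.50) = 0.50000
  −(0.25)·log₂(0.25) = 0.50000
  −(0.25)·log₂(0.25) = 0.50000
Sum: 0.50000 + 0.50000 + 0.50000 = 1.5000 bits.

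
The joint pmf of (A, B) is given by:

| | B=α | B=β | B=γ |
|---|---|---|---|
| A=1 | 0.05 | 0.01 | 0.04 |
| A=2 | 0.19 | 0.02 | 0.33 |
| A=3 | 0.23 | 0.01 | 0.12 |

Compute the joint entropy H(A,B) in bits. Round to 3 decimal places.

H(A,B) = −Σ p(x,y)·log₂ p(x,y) over all 9 cells.
  cell (1,α): −0.05·log₂0.05 = 0.2161
  cell (1,β): −0.01·log₂0.01 = 0.0664
  cell (1,γ): −0.04·log₂0.04 = 0.1858
  cell (2,α): −0.19·log₂0.19 = 0.4552
  cell (2,β): −0.02·log₂0.02 = 0.1129
  cell (2,γ): −0.33·log₂0.33 = 0.5278
  cell (3,α): −0.23·log₂0.23 = 0.4877
  cell (3,β): −0.01·log₂0.01 = 0.0664
  cell (3,γ): −0.12·log₂0.12 = 0.3671
Sum = 2.485 bits.

2.485 bits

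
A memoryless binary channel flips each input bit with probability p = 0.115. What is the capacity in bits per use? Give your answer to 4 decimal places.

0.4852 bits

Binary symmetric channel: C = 1 − h₂(ε) where h₂ is the binary entropy function.
h₂(0.115) = −0.115·log₂0.115 − 0.885·log₂0.885 = 0.5148.
C = 1 − 0.5148 = 0.4852 bits per channel use.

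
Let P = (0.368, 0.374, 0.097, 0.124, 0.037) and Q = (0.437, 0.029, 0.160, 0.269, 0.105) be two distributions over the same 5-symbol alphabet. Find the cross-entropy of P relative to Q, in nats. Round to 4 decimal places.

2.0527 nats

H(P,Q) = −Σ p·ln q.
  −0.368·ln(0.437) = 0.30464
  −0.374·ln(0.029) = 1.32413
  −0.097·ln(0.160) = 0.17776
  −0.124·ln(0.269) = 0.16282
  −0.037·ln(0.105) = 0.08339
H(P,Q) = 2.0527 nats.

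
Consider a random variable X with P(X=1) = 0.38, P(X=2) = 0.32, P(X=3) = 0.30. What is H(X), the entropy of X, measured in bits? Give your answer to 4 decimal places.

H(X) = −Σ p·log₂ p.
  −(0.38)·log₂(0.38) = 0.53045
  −(0.32)·log₂(0.32) = 0.52603
  −(0.30)·log₂(0.30) = 0.52109
Sum: 0.53045 + 0.52603 + 0.52109 = 1.5776 bits.

1.5776 bits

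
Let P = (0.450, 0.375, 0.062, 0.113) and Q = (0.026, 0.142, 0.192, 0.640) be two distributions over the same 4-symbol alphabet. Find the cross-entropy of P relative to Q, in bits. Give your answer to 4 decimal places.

3.6458 bits

H(P,Q) = −Σ p·log₂ q.
  −0.450·log₂(0.026) = 2.36941
  −0.375·log₂(0.142) = 1.05601
  −0.062·log₂(0.192) = 0.14761
  −0.113·log₂(0.640) = 0.07276
H(P,Q) = 3.6458 bits.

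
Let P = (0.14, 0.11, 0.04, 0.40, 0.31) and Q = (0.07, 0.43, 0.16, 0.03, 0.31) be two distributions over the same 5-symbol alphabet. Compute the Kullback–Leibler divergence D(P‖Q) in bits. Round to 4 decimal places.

D(P‖Q) = Σ p·log₂(p/q).
  0.14·log₂(0.14/0.07) = 0.14000
  0.11·log₂(0.11/0.43) = -0.21635
  0.04·log₂(0.04/0.16) = -0.08000
  0.40·log₂(0.40/0.03) = 1.49479
  0.31·log₂(0.31/0.31) = 0.00000
D(P‖Q) = 1.3384 bits.

1.3384 bits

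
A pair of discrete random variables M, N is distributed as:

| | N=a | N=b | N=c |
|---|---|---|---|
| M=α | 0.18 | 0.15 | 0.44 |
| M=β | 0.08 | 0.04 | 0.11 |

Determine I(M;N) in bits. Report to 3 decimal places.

Marginals: p(M) = (0.7700, 0.2300), p(N) = (0.2600, 0.1900, 0.5500).
I(M;N) = Σ p(x,y)·log₂[p(x,y)/(p(x)p(y))].
  (α,a): 0.18·log₂(0.8991) = -0.0276
  (α,b): 0.15·log₂(1.0253) = 0.0054
  (α,c): 0.44·log₂(1.0390) = 0.0243
  (β,a): 0.08·log₂(1.3378) = 0.0336
  (β,b): 0.04·log₂(0.9153) = -0.0051
  (β,c): 0.11·log₂(0.8696) = -0.0222
Sum = 0.008 bits.

0.008 bits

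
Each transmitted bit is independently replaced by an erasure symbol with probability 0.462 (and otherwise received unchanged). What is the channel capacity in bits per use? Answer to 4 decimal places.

0.5380 bits

Binary erasure channel: capacity C = 1 − ε.
C = 1 − 0.462 = 0.5380 bits per channel use.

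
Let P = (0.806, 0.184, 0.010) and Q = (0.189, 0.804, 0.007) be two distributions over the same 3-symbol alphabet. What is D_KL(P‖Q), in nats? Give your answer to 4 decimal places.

0.9012 nats

D(P‖Q) = Σ p·ln(p/q).
  0.806·ln(0.806/0.189) = 1.16897
  0.184·ln(0.184/0.804) = -0.27134
  0.010·ln(0.010/0.007) = 0.00357
D(P‖Q) = 0.9012 nats.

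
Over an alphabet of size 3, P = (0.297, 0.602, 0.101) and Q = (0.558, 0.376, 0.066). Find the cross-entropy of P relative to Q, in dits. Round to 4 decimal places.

0.4502 dits

H(P,Q) = −Σ p·log₁₀ q.
  −0.297·log₁₀(0.558) = 0.07525
  −0.602·log₁₀(0.376) = 0.25574
  −0.101·log₁₀(0.066) = 0.11923
H(P,Q) = 0.4502 dits.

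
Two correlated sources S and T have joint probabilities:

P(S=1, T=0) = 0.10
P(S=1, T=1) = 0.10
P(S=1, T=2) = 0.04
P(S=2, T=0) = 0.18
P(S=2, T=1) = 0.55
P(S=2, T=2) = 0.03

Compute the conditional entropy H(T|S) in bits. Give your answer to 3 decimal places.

Marginals: p(S) = (0.2400, 0.7600), p(T) = (0.2800, 0.6500, 0.0700).
H(T|S) = Σ p(S) · H(T|S=·).
  S=1: p=0.2400, H(T|S=1) = 1.4834
  S=2: p=0.7600, H(T|S=2) = 1.0139
Weighted sum = 1.127 bits.

1.127 bits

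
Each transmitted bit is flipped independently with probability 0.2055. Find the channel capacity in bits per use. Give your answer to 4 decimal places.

0.2672 bits

Binary symmetric channel: C = 1 − h₂(ε) where h₂ is the binary entropy function.
h₂(0.2055) = −0.2055·log₂0.2055 − 0.7945·log₂0.7945 = 0.7328.
C = 1 − 0.7328 = 0.2672 bits per channel use.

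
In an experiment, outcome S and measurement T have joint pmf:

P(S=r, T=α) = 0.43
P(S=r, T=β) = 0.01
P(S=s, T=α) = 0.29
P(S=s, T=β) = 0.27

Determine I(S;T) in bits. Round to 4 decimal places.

0.2271 bits

Marginals: p(S) = (0.4400, 0.5600), p(T) = (0.7200, 0.2800).
I(S;T) = Σ p(x,y)·log₂[p(x,y)/(p(x)p(y))].
  (r,α): 0.43·log₂(1.3573) = 0.18953
  (r,β): 0.01·log₂(0.0812) = -0.03623
  (s,α): 0.29·log₂(0.7192) = -0.13788
  (s,β): 0.27·log₂(1.7219) = 0.21169
Sum = 0.2271 bits.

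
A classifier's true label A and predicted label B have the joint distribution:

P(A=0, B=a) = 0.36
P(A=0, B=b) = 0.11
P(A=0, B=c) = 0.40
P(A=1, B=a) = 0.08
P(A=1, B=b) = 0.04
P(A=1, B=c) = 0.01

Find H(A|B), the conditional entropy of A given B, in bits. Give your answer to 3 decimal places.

Marginals: p(A) = (0.8700, 0.1300), p(B) = (0.4400, 0.1500, 0.4100).
H(A|B) = Σ p(B) · H(A|B=·).
  B=a: p=0.4400, H(A|B=a) = 0.6840
  B=b: p=0.1500, H(A|B=b) = 0.8366
  B=c: p=0.4100, H(A|B=c) = 0.1654
Weighted sum = 0.494 bits.

0.494 bits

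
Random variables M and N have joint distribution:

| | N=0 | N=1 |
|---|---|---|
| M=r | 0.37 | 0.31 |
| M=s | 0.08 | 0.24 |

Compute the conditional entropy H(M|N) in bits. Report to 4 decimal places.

Marginals: p(M) = (0.6800, 0.3200), p(N) = (0.4500, 0.5500).
H(M|N) = Σ p(N) · H(M|N=·).
  N=0: p=0.4500, H(M|N=0) = 0.6752
  N=1: p=0.5500, H(M|N=1) = 0.9883
Weighted sum = 0.8474 bits.

0.8474 bits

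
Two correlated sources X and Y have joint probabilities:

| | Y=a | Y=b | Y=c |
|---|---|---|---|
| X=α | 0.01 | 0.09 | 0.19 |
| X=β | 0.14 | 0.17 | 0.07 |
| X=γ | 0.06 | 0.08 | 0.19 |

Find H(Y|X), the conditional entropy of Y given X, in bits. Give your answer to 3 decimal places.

Marginals: p(X) = (0.2900, 0.3800, 0.3300), p(Y) = (0.2100, 0.3400, 0.4500).
H(Y|X) = Σ p(X) · H(Y|X=·).
  X=α: p=0.2900, H(Y|X=α) = 1.0911
  X=β: p=0.3800, H(Y|X=β) = 1.4995
  X=γ: p=0.3300, H(Y|X=γ) = 1.4014
Weighted sum = 1.349 bits.

1.349 bits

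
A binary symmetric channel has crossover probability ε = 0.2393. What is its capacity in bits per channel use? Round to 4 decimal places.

0.2061 bits

Binary symmetric channel: C = 1 − h₂(ε) where h₂ is the binary entropy function.
h₂(0.2393) = −0.2393·log₂0.2393 − 0.7607·log₂0.7607 = 0.7939.
C = 1 − 0.7939 = 0.2061 bits per channel use.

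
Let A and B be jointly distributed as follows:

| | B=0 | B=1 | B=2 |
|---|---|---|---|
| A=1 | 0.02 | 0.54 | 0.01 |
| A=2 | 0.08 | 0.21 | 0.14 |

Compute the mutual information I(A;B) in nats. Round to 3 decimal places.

Marginals: p(A) = (0.5700, 0.4300), p(B) = (0.1000, 0.7500, 0.1500).
I(A;B) = Σ p(x,y)·ln[p(x,y)/(p(x)p(y))].
  (1,0): 0.02·ln(0.3509) = -0.0209
  (1,1): 0.54·ln(1.2632) = 0.1262
  (1,2): 0.01·ln(0.1170) = -0.0215
  (2,0): 0.08·ln(1.8605) = 0.0497
  (2,1): 0.21·ln(0.6512) = -0.0901
  (2,2): 0.14·ln(2.1705) = 0.1085
Sum = 0.152 nats.

0.152 nats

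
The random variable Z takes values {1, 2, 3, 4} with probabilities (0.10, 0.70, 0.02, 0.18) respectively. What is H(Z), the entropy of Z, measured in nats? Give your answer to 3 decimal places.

H(Z) = −Σ p·ln p.
  −(0.10)·ln(0.10) = 0.2303
  −(0.70)·ln(0.70) = 0.2497
  −(0.02)·ln(0.02) = 0.0782
  −(0.18)·ln(0.18) = 0.3087
Sum: 0.2303 + 0.2497 + 0.0782 + 0.3087 = 0.867 nats.

0.867 nats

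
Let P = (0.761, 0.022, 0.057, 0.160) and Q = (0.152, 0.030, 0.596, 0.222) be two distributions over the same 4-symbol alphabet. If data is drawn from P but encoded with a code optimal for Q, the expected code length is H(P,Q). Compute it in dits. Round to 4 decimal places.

H(P,Q) = −Σ p·log₁₀ q.
  −0.761·log₁₀(0.152) = 0.62262
  −0.022·log₁₀(0.030) = 0.03350
  −0.057·log₁₀(0.596) = 0.01281
  −0.160·log₁₀(0.222) = 0.10458
H(P,Q) = 0.7735 dits.

0.7735 dits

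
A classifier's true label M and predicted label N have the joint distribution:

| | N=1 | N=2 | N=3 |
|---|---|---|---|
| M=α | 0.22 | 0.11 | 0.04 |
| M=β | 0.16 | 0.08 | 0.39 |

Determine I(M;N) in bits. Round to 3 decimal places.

0.199 bits

Marginals: p(M) = (0.3700, 0.6300), p(N) = (0.3800, 0.1900, 0.4300).
I(M;N) = H(M) + H(N) − H(M,N).
H(M) = 0.9507, H(N) = 1.5092, H(M,N) = 2.2609.
I(M;N) = 0.9507 + 1.5092 − 2.2609 = 0.199 bits.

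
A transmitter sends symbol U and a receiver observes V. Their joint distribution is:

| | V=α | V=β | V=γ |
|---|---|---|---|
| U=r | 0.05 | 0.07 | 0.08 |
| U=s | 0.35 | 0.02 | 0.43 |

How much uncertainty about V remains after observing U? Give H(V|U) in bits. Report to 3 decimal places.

1.221 bits

Chain rule: H(V|U) = H(U,V) − H(U).
Marginals: p(U) = (0.2000, 0.8000), p(V) = (0.4000, 0.0900, 0.5100).
H(U,V) = 1.9427 bits; H(U) = 0.7219 bits.
H(V|U) = 1.9427 − 0.7219 = 1.221 bits.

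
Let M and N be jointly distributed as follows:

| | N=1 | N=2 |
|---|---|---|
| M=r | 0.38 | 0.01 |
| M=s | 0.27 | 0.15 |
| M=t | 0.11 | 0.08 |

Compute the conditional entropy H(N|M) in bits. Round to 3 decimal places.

Marginals: p(M) = (0.3900, 0.4200, 0.1900), p(N) = (0.7600, 0.2400).
H(N|M) = Σ p(M) · H(N|M=·).
  M=r: p=0.3900, H(N|M=r) = 0.1720
  M=s: p=0.4200, H(N|M=s) = 0.9403
  M=t: p=0.1900, H(N|M=t) = 0.9819
Weighted sum = 0.649 bits.

0.649 bits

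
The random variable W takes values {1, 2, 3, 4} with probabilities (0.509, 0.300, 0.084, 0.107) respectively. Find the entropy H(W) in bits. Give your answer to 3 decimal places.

H(W) = −Σ p·log₂ p.
  −(0.509)·log₂(0.509) = 0.4959
  −(0.300)·log₂(0.300) = 0.5211
  −(0.084)·log₂(0.084) = 0.3002
  −(0.107)·log₂(0.107) = 0.3450
Sum: 0.4959 + 0.5211 + 0.3002 + 0.3450 = 1.662 bits.

1.662 bits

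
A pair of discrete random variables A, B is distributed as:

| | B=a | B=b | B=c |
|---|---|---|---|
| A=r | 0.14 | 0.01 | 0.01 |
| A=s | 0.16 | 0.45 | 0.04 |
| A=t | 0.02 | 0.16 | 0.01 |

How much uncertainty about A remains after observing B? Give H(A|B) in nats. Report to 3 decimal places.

0.736 nats

Marginals: p(A) = (0.1600, 0.6500, 0.1900), p(B) = (0.3200, 0.6200, 0.0600).
H(A|B) = Σ p(B) · H(A|B=·).
  B=a: p=0.3200, H(A|B=a) = 0.8815
  B=b: p=0.6200, H(A|B=b) = 0.6487
  B=c: p=0.0600, H(A|B=c) = 0.8676
Weighted sum = 0.736 nats.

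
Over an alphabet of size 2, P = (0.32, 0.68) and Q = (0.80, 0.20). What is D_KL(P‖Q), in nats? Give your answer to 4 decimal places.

0.5390 nats

D(P‖Q) = Σ p·ln(p/q).
  0.32·ln(0.32/0.80) = -0.29321
  0.68·ln(0.68/0.20) = 0.83217
D(P‖Q) = 0.5390 nats.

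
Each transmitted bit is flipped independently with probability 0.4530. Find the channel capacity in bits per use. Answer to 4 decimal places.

0.0064 bits

Binary symmetric channel: C = 1 − h₂(ε) where h₂ is the binary entropy function.
h₂(0.4530) = −0.4530·log₂0.4530 − 0.5470·log₂0.5470 = 0.9936.
C = 1 − 0.9936 = 0.0064 bits per channel use.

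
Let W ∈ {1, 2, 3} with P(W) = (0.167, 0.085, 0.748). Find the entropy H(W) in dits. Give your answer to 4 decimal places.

0.3151 dits

H(W) = −Σ p·log₁₀ p.
  −(0.167)·log₁₀(0.167) = 0.12981
  −(0.085)·log₁₀(0.085) = 0.09100
  −(0.748)·log₁₀(0.748) = 0.09432
Sum: 0.12981 + 0.09100 + 0.09432 = 0.3151 dits.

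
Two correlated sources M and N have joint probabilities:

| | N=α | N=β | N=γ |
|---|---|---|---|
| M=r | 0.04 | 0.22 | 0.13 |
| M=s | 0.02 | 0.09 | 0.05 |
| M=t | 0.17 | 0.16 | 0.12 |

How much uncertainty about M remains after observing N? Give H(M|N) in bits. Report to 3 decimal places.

1.395 bits

Chain rule: H(M|N) = H(M,N) − H(N).
Marginals: p(M) = (0.3900, 0.1600, 0.4500), p(N) = (0.2300, 0.4700, 0.3000).
H(M,N) = 2.9153 bits; H(N) = 1.5207 bits.
H(M|N) = 2.9153 − 1.5207 = 1.395 bits.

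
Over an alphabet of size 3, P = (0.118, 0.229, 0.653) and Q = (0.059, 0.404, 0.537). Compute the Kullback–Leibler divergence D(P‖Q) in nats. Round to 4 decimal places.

D(P‖Q) = Σ p·ln(p/q).
  0.118·ln(0.118/0.059) = 0.08179
  0.229·ln(0.229/0.404) = -0.13000
  0.653·ln(0.653/0.537) = 0.12771
D(P‖Q) = 0.0795 nats.

0.0795 nats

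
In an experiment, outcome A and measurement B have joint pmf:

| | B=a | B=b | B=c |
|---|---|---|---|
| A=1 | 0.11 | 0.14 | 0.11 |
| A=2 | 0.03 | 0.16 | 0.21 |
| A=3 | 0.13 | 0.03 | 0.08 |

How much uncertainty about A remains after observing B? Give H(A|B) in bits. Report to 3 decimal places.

Chain rule: H(A|B) = H(A,B) − H(B).
Marginals: p(A) = (0.3600, 0.4000, 0.2400), p(B) = (0.2700, 0.3300, 0.4000).
H(A,B) = 2.9712 bits; H(B) = 1.5666 bits.
H(A|B) = 2.9712 − 1.5666 = 1.405 bits.

1.405 bits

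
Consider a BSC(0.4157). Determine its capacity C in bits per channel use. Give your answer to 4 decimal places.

0.0206 bits

Binary symmetric channel: C = 1 − h₂(ε) where h₂ is the binary entropy function.
h₂(0.4157) = −0.4157·log₂0.4157 − 0.5843·log₂0.5843 = 0.9794.
C = 1 − 0.9794 = 0.0206 bits per channel use.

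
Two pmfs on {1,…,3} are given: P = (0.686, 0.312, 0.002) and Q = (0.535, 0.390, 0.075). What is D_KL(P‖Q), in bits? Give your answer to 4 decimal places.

D(P‖Q) = Σ p·log₂(p/q).
  0.686·log₂(0.686/0.535) = 0.24605
  0.312·log₂(0.312/0.390) = -0.10044
  0.002·log₂(0.002/0.075) = -0.01046
D(P‖Q) = 0.1351 bits.

0.1351 bits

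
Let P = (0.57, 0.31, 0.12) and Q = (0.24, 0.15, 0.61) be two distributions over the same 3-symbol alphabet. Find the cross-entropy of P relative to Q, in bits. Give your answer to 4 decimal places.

2.1076 bits

H(P,Q) = −Σ p·log₂ q.
  −0.57·log₂(0.24) = 1.17357
  −0.31·log₂(0.15) = 0.84846
  −0.12·log₂(0.61) = 0.08557
H(P,Q) = 2.1076 bits.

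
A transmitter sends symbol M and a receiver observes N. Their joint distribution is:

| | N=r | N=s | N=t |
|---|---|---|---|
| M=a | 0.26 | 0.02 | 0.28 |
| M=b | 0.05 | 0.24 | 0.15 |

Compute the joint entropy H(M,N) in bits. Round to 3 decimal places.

2.253 bits

H(M,N) = −Σ p(x,y)·log₂ p(x,y) over all 6 cells.
  cell (a,r): −0.26·log₂0.26 = 0.5053
  cell (a,s): −0.02·log₂0.02 = 0.1129
  cell (a,t): −0.28·log₂0.28 = 0.5142
  cell (b,r): −0.05·log₂0.05 = 0.2161
  cell (b,s): −0.24·log₂0.24 = 0.4941
  cell (b,t): −0.15·log₂0.15 = 0.4105
Sum = 2.253 bits.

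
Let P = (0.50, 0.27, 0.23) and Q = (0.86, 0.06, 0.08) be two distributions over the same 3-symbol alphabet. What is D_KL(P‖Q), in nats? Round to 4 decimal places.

0.3778 nats

D(P‖Q) = Σ p·ln(p/q).
  0.50·ln(0.50/0.86) = -0.27116
  0.27·ln(0.27/0.06) = 0.40610
  0.23·ln(0.23/0.08) = 0.24289
D(P‖Q) = 0.3778 nats.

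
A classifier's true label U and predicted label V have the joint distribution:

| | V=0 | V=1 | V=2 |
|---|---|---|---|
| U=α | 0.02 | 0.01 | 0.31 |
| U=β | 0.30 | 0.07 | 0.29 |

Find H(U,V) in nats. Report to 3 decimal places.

1.394 nats

H(U,V) = −Σ p(x,y)·ln p(x,y) over all 6 cells.
  cell (α,0): −0.02·ln0.02 = 0.0782
  cell (α,1): −0.01·ln0.01 = 0.0461
  cell (α,2): −0.31·ln0.31 = 0.3631
  cell (β,0): −0.30·ln0.30 = 0.3612
  cell (β,1): −0.07·ln0.07 = 0.1861
  cell (β,2): −0.29·ln0.29 = 0.3590
Sum = 1.394 nats.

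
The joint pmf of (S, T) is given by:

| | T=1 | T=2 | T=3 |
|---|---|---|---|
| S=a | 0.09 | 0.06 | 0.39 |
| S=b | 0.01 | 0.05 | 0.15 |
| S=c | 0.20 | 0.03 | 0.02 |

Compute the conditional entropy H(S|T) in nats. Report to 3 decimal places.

Marginals: p(S) = (0.5400, 0.2100, 0.2500), p(T) = (0.3000, 0.1400, 0.5600).
H(S|T) = Σ p(T) · H(S|T=·).
  T=1: p=0.3000, H(S|T=1) = 0.7449
  T=2: p=0.1400, H(S|T=2) = 1.0609
  T=3: p=0.5600, H(S|T=3) = 0.7238
Weighted sum = 0.777 nats.

0.777 nats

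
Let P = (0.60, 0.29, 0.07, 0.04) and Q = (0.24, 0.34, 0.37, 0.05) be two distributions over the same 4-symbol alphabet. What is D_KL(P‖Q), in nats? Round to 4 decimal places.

0.3782 nats

D(P‖Q) = Σ p·ln(p/q).
  0.60·ln(0.60/0.24) = 0.54977
  0.29·ln(0.29/0.34) = -0.04613
  0.07·ln(0.07/0.37) = -0.11655
  0.04·ln(0.04/0.05) = -0.00893
D(P‖Q) = 0.3782 nats.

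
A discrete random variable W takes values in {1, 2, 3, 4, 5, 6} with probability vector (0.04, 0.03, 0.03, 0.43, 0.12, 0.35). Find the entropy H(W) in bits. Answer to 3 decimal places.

1.910 bits

H(W) = −Σ p·log₂ p.
  −(0.04)·log₂(0.04) = 0.1858
  −(0.03)·log₂(0.03) = 0.1518
  −(0.03)·log₂(0.03) = 0.1518
  −(0.43)·log₂(0.43) = 0.5236
  −(0.12)·log₂(0.12) = 0.3671
  −(0.35)·log₂(0.35) = 0.5301
Sum: 0.1858 + 0.1518 + 0.1518 + 0.5236 + 0.3671 + 0.5301 = 1.910 bits.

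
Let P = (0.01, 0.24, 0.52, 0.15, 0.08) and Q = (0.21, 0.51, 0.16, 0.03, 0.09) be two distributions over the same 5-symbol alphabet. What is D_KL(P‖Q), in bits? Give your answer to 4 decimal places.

D(P‖Q) = Σ p·log₂(p/q).
  0.01·log₂(0.01/0.21) = -0.04392
  0.24·log₂(0.24/0.51) = -0.26099
  0.52·log₂(0.52/0.16) = 0.88423
  0.15·log₂(0.15/0.03) = 0.34829
  0.08·log₂(0.08/0.09) = -0.01359
D(P‖Q) = 0.9140 bits.

0.9140 bits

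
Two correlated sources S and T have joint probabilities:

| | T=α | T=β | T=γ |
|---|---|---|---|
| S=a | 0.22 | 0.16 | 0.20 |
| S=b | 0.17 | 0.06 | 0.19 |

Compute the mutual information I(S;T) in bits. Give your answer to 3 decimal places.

Marginals: p(S) = (0.5800, 0.4200), p(T) = (0.3900, 0.2200, 0.3900).
I(S;T) = Σ p(x,y)·log₂[p(x,y)/(p(x)p(y))].
  (a,α): 0.22·log₂(0.9726) = -0.0088
  (a,β): 0.16·log₂(1.2539) = 0.0522
  (a,γ): 0.20·log₂(0.8842) = -0.0355
  (b,α): 0.17·log₂(1.0379) = 0.0091
  (b,β): 0.06·log₂(0.6494) = -0.0374
  (b,γ): 0.19·log₂(1.1600) = 0.0407
Sum = 0.020 bits.

0.020 bits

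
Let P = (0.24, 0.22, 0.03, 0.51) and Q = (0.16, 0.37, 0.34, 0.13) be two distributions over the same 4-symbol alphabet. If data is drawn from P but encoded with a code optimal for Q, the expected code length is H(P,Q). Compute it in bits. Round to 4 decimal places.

H(P,Q) = −Σ p·log₂ q.
  −0.24·log₂(0.16) = 0.63453
  −0.22·log₂(0.37) = 0.31557
  −0.03·log₂(0.34) = 0.04669
  −0.51·log₂(0.13) = 1.50114
H(P,Q) = 2.4979 bits.

2.4979 bits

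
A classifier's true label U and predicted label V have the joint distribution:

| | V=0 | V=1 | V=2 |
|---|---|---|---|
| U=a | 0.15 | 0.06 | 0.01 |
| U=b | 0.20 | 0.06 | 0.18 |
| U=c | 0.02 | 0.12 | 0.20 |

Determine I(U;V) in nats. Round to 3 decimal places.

Marginals: p(U) = (0.2200, 0.4400, 0.3400), p(V) = (0.3700, 0.2400, 0.3900).
I(U;V) = Σ p(x,y)·ln[p(x,y)/(p(x)p(y))].
  (a,0): 0.15·ln(1.8428) = 0.0917
  (a,1): 0.06·ln(1.1364) = 0.0077
  (a,2): 0.01·ln(0.1166) = -0.0215
  (b,0): 0.20·ln(1.2285) = 0.0412
  (b,1): 0.06·ln(0.5682) = -0.0339
  (b,2): 0.18·ln(1.0490) = 0.0086
  (c,0): 0.02·ln(0.1590) = -0.0368
  (c,1): 0.12·ln(1.4706) = 0.0463
  (c,2): 0.20·ln(1.5083) = 0.0822
Sum = 0.185 nats.

0.185 nats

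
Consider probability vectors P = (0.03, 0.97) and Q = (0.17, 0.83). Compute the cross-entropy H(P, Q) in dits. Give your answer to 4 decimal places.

0.1016 dits

H(P,Q) = −Σ p·log₁₀ q.
  −0.03·log₁₀(0.17) = 0.02309
  −0.97·log₁₀(0.83) = 0.07849
H(P,Q) = 0.1016 dits.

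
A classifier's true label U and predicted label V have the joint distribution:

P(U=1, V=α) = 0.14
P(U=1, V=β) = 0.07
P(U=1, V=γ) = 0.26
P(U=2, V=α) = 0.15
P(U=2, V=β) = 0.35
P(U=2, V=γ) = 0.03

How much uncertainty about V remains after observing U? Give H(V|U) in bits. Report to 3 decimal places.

Chain rule: H(V|U) = H(U,V) − H(U).
Marginals: p(U) = (0.4700, 0.5300), p(V) = (0.2900, 0.4200, 0.2900).
H(U,V) = 2.2634 bits; H(U) = 0.9974 bits.
H(V|U) = 2.2634 − 0.9974 = 1.266 bits.

1.266 bits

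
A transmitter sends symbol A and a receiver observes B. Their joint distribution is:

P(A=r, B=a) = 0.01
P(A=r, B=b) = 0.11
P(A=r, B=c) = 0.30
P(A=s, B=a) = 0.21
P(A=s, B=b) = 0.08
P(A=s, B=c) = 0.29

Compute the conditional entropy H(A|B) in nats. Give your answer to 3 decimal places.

Marginals: p(A) = (0.4200, 0.5800), p(B) = (0.2200, 0.1900, 0.5900).
H(A|B) = Σ p(B) · H(A|B=·).
  B=a: p=0.2200, H(A|B=a) = 0.1849
  B=b: p=0.1900, H(A|B=b) = 0.6806
  B=c: p=0.5900, H(A|B=c) = 0.6930
Weighted sum = 0.579 nats.

0.579 nats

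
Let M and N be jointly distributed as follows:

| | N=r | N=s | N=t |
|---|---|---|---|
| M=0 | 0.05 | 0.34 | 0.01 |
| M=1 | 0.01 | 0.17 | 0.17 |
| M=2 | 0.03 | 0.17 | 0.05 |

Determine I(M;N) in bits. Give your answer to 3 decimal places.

0.188 bits

Marginals: p(M) = (0.4000, 0.3500, 0.2500), p(N) = (0.0900, 0.6800, 0.2300).
I(M;N) = H(M) + H(N) − H(M,N).
H(M) = 1.5589, H(N) = 1.1787, H(M,N) = 2.5498.
I(M;N) = 1.5589 + 1.1787 − 2.5498 = 0.188 bits.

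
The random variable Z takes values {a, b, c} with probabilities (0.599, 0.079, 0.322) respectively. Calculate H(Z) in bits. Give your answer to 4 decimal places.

H(Z) = −Σ p·log₂ p.
  −(0.599)·log₂(0.599) = 0.44288
  −(0.079)·log₂(0.079) = 0.28930
  −(0.322)·log₂(0.322) = 0.52643
Sum: 0.44288 + 0.28930 + 0.52643 = 1.2586 bits.

1.2586 bits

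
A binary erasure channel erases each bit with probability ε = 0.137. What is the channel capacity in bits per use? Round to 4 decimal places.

0.8630 bits

Binary erasure channel: capacity C = 1 − ε.
C = 1 − 0.137 = 0.8630 bits per channel use.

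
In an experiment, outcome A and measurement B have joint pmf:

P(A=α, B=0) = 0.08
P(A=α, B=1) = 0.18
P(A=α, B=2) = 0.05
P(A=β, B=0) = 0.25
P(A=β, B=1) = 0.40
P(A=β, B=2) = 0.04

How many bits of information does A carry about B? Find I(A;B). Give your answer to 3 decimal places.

0.022 bits

Marginals: p(A) = (0.3100, 0.6900), p(B) = (0.3300, 0.5800, 0.0900).
I(A;B) = H(A) + H(B) − H(A,B).
H(A) = 0.8932, H(B) = 1.2963, H(A,B) = 2.1674.
I(A;B) = 0.8932 + 1.2963 − 2.1674 = 0.022 bits.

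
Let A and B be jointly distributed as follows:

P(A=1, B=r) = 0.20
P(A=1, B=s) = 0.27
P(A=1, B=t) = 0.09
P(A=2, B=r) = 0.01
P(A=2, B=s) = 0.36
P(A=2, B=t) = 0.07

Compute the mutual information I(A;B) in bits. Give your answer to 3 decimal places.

0.153 bits

Marginals: p(A) = (0.5600, 0.4400), p(B) = (0.2100, 0.6300, 0.1600).
I(A;B) = Σ p(x,y)·log₂[p(x,y)/(p(x)p(y))].
  (1,r): 0.20·log₂(1.7007) = 0.1532
  (1,s): 0.27·log₂(0.7653) = -0.1042
  (1,t): 0.09·log₂(1.0045) = 0.0006
  (2,r): 0.01·log₂(0.1082) = -0.0321
  (2,s): 0.36·log₂(1.2987) = 0.1357
  (2,t): 0.07·log₂(0.9943) = -0.0006
Sum = 0.153 bits.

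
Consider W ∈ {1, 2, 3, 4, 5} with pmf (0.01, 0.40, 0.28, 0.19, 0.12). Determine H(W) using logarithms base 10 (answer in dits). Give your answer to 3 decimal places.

0.582 dits

H(W) = −Σ p·log₁₀ p.
  −(0.01)·log₁₀(0.01) = 0.0200
  −(0.40)·log₁₀(0.40) = 0.1592
  −(0.28)·log₁₀(0.28) = 0.1548
  −(0.19)·log₁₀(0.19) = 0.1370
  −(0.12)·log₁₀(0.12) = 0.1105
Sum: 0.0200 + 0.1592 + 0.1548 + 0.1370 + 0.1105 = 0.582 dits.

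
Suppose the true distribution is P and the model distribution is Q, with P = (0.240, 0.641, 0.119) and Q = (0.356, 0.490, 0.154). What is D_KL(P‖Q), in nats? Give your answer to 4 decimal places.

D(P‖Q) = Σ p·ln(p/q).
  0.240·ln(0.240/0.356) = -0.09463
  0.641·ln(0.641/0.490) = 0.17219
  0.119·ln(0.119/0.154) = -0.03068
D(P‖Q) = 0.0469 nats.

0.0469 nats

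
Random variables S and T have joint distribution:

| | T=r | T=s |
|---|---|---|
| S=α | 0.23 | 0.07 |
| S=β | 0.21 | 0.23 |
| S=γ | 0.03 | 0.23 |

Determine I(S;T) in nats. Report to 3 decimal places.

0.131 nats

Marginals: p(S) = (0.3000, 0.4400, 0.2600), p(T) = (0.4700, 0.5300).
I(S;T) = Σ p(x,y)·ln[p(x,y)/(p(x)p(y))].
  (α,r): 0.23·ln(1.6312) = 0.1125
  (α,s): 0.07·ln(0.4403) = -0.0574
  (β,r): 0.21·ln(1.0155) = 0.0032
  (β,s): 0.23·ln(0.9863) = -0.0032
  (γ,r): 0.03·ln(0.2455) = -0.0421
  (γ,s): 0.23·ln(1.6691) = 0.1178
Sum = 0.131 nats.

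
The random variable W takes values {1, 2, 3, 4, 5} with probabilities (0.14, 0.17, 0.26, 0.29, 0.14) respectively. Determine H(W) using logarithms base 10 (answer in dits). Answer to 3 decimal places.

0.678 dits

H(W) = −Σ p·log₁₀ p.
  −(0.14)·log₁₀(0.14) = 0.1195
  −(0.17)·log₁₀(0.17) = 0.1308
  −(0.26)·log₁₀(0.26) = 0.1521
  −(0.29)·log₁₀(0.29) = 0.1559
  −(0.14)·log₁₀(0.14) = 0.1195
Sum: 0.1195 + 0.1308 + 0.1521 + 0.1559 + 0.1195 = 0.678 dits.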